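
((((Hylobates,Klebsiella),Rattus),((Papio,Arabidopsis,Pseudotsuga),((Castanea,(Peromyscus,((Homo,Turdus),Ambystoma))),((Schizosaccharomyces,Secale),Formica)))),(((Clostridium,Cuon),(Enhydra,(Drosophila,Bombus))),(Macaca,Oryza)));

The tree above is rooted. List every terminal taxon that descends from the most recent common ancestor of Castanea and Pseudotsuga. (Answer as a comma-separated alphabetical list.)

Ambystoma, Arabidopsis, Castanea, Formica, Homo, Papio, Peromyscus, Pseudotsuga, Schizosaccharomyces, Secale, Turdus

Tracing Castanea: it sits inside (Castanea,(Peromyscus,((Homo,Turdus),Ambystoma))).
Tracing Pseudotsuga: it sits inside (Papio,Arabidopsis,Pseudotsuga).
The smallest clade enclosing both is ((Papio,Arabidopsis,Pseudotsuga),((Castanea,(Peromyscus,((Homo,Turdus),Ambystoma))),((Schizosaccharomyces,Secale),Formica))); the answer is its 11 terminal taxa in alphabetical order.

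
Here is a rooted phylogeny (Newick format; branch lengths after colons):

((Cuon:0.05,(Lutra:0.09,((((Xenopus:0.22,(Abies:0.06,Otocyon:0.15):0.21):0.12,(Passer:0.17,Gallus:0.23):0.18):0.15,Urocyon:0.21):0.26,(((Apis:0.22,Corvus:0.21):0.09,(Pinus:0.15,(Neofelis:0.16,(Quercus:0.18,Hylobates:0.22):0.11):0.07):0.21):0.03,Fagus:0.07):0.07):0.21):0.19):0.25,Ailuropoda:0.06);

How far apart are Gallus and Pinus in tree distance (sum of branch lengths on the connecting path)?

1.28

The path runs Gallus → … → MRCA → … → Pinus; the MRCA is the node subtending ((((Xenopus,(Abies,Otocyon)),(Passer,Gallus)),Urocyon),(((Apis,Corvus),(Pinus,(Neofelis,(Quercus,Hylobates)))),Fagus)).
Branch lengths along that path: 0.23 + 0.18 + 0.15 + 0.26 + 0.07 + 0.03 + 0.21 + 0.15 = 1.28.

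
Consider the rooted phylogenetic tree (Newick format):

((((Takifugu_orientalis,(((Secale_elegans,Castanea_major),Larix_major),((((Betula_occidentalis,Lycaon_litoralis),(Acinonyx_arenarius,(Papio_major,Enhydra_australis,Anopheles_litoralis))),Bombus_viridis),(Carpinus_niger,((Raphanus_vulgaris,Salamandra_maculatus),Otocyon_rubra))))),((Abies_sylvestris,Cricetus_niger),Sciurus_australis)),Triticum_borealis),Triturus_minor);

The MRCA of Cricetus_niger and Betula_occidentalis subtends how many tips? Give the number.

18

The MRCA of Cricetus_niger and Betula_occidentalis is the node subtending ((Takifugu_orientalis,(((Secale_elegans,Castanea_major),Larix_major),((((Betula_occidentalis,Lycaon_litoralis),(Acinonyx_arenarius,(Papio_major,Enhydra_australis,Anopheles_litoralis))),Bombus_viridis),(Carpinus_niger,((Raphanus_vulgaris,Salamandra_maculatus),Otocyon_rubra))))),((Abies_sylvestris,Cricetus_niger),Sciurus_australis)).
That clade contains 18 terminal taxa: Abies_sylvestris, Acinonyx_arenarius, Anopheles_litoralis, Betula_occidentalis, Bombus_viridis, Carpinus_niger, Castanea_major, Cricetus_niger, Enhydra_australis, Larix_major, Lycaon_litoralis, Otocyon_rubra, Papio_major, Raphanus_vulgaris, Salamandra_maculatus, Sciurus_australis, Secale_elegans, Takifugu_orientalis.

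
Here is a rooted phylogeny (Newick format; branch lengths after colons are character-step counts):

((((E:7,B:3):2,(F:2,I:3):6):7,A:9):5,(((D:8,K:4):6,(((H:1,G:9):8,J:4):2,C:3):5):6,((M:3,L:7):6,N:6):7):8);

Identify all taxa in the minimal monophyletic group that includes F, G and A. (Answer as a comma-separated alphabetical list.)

A, B, C, D, E, F, G, H, I, J, K, L, M, N

Tracing F: it sits inside (F,I).
Tracing G: it sits inside (H,G).
Tracing A: it sits inside (((E,B),(F,I)),A).
The smallest clade enclosing all 3 is the whole tree (their MRCA is the root), so the answer is all 14 tips in alphabetical order.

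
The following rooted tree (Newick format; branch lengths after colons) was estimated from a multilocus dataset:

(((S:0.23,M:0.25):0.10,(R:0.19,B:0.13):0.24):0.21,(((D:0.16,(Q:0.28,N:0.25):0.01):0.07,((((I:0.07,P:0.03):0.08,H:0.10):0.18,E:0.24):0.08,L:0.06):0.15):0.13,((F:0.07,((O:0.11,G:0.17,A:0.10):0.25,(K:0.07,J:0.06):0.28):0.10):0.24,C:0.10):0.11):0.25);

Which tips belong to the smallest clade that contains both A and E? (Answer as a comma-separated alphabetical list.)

A, C, D, E, F, G, H, I, J, K, L, N, O, P, Q

Tracing A: it sits inside (O,G,A).
Tracing E: it sits inside (((I,P),H),E).
The smallest clade enclosing both is (((D,(Q,N)),((((I,P),H),E),L)),((F,((O,G,A),(K,J))),C)); the answer is its 15 terminal taxa in alphabetical order.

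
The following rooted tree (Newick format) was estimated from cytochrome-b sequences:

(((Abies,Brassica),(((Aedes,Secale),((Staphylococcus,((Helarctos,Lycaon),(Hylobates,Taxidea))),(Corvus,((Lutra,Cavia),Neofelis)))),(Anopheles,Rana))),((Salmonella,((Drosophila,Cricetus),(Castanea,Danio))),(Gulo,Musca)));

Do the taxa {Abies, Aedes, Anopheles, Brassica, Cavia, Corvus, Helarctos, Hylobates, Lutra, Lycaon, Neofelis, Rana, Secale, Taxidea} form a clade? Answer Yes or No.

No

The MRCA of the listed taxa subtends ((Abies,Brassica),(((Aedes,Secale),((Staphylococcus,((Helarctos,Lycaon),(Hylobates,Taxidea))),(Corvus,((Lutra,Cavia),Neofelis)))),(Anopheles,Rana))).
That clade also contains Staphylococcus, which is not in the proposed group, so the group is not monophyletic.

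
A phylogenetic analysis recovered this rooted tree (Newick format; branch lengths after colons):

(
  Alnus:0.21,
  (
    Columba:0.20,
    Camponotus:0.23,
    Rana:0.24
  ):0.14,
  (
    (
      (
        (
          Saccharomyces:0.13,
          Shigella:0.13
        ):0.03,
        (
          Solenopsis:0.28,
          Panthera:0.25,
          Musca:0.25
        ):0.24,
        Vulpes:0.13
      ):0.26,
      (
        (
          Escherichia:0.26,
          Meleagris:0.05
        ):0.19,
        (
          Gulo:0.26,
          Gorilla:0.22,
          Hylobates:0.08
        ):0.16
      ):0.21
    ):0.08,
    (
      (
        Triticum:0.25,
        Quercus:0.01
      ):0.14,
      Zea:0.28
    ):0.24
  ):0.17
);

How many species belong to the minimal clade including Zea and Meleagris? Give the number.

14

The MRCA of Zea and Meleagris is the node subtending ((((Saccharomyces,Shigella),(Solenopsis,Panthera,Musca),Vulpes),((Escherichia,Meleagris),(Gulo,Gorilla,Hylobates))),((Triticum,Quercus),Zea)).
That clade contains 14 terminal taxa: Escherichia, Gorilla, Gulo, Hylobates, Meleagris, Musca, Panthera, Quercus, Saccharomyces, Shigella, Solenopsis, Triticum, Vulpes, Zea.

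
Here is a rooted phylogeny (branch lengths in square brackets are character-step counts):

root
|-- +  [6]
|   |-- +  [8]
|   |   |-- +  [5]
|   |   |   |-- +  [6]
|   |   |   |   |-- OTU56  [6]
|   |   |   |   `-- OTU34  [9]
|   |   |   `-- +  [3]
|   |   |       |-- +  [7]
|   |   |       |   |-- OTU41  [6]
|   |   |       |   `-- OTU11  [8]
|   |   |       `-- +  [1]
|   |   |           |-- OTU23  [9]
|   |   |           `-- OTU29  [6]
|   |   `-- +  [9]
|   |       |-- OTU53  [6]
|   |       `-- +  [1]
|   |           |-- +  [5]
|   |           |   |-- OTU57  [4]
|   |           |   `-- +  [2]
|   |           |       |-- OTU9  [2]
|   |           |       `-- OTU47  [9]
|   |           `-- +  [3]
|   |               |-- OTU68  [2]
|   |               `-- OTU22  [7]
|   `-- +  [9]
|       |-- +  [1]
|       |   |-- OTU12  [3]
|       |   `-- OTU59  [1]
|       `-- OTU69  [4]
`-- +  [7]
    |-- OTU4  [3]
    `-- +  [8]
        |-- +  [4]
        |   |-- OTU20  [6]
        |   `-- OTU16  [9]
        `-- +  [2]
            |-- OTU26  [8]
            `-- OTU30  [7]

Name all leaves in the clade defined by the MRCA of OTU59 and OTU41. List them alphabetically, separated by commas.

Tracing OTU59: it sits inside (OTU12,OTU59).
Tracing OTU41: it sits inside (OTU41,OTU11).
The smallest clade enclosing both is ((((OTU56,OTU34),((OTU41,OTU11),(OTU23,OTU29))),(OTU53,((OTU57,(OTU9,OTU47)),(OTU68,OTU22)))),((OTU12,OTU59),OTU69)); the answer is its 15 terminal taxa in alphabetical order.

OTU11, OTU12, OTU22, OTU23, OTU29, OTU34, OTU41, OTU47, OTU53, OTU56, OTU57, OTU59, OTU68, OTU69, OTU9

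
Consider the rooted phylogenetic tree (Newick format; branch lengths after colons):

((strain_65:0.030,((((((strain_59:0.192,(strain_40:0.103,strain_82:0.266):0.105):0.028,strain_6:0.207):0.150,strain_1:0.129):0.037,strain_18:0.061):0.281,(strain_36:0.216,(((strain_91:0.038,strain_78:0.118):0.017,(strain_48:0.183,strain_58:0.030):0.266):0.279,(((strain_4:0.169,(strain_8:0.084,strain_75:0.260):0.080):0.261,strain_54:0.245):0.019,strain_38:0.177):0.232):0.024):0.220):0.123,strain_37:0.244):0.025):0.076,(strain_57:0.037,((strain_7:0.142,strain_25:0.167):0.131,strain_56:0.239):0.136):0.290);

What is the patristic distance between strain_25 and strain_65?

0.830

The path runs strain_25 → … → MRCA → … → strain_65; the MRCA is the root of the tree.
Branch lengths along that path: 0.167 + 0.131 + 0.136 + 0.290 + 0.076 + 0.030 = 0.830.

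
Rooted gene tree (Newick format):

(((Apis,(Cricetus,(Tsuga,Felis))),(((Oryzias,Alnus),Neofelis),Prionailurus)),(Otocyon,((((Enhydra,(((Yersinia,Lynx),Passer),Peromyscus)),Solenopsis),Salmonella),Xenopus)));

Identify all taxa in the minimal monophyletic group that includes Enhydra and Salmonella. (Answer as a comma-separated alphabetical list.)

Enhydra, Lynx, Passer, Peromyscus, Salmonella, Solenopsis, Yersinia

Tracing Enhydra: it sits inside (Enhydra,(((Yersinia,Lynx),Passer),Peromyscus)).
Tracing Salmonella: it sits inside (((Enhydra,(((Yersinia,Lynx),Passer),Peromyscus)),Solenopsis),Salmonella).
The smallest clade enclosing both is (((Enhydra,(((Yersinia,Lynx),Passer),Peromyscus)),Solenopsis),Salmonella); the answer is its 7 terminal taxa in alphabetical order.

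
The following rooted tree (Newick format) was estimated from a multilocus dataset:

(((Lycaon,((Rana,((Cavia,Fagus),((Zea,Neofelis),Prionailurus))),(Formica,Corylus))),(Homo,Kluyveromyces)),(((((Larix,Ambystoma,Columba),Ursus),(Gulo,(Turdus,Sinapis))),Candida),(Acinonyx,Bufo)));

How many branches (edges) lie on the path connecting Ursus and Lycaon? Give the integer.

8

The MRCA of Ursus and Lycaon is the root of the tree.
From Ursus up to that node: 5 branches. From Lycaon up to the same node: 3 branches. Total: 5 + 3 = 8.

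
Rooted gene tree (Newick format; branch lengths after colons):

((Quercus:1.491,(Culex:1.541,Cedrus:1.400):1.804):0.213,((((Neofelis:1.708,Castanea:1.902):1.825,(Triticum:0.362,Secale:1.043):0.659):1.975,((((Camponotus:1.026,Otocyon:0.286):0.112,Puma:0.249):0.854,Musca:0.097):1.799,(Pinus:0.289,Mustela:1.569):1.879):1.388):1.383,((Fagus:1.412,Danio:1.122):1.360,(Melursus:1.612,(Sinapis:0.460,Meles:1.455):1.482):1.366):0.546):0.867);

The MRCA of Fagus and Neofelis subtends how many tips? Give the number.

15

The MRCA of Fagus and Neofelis is the node subtending ((((Neofelis,Castanea),(Triticum,Secale)),((((Camponotus,Otocyon),Puma),Musca),(Pinus,Mustela))),((Fagus,Danio),(Melursus,(Sinapis,Meles)))).
That clade contains 15 terminal taxa: Camponotus, Castanea, Danio, Fagus, Meles, Melursus, Musca, Mustela, Neofelis, Otocyon, Pinus, Puma, Secale, Sinapis, Triticum.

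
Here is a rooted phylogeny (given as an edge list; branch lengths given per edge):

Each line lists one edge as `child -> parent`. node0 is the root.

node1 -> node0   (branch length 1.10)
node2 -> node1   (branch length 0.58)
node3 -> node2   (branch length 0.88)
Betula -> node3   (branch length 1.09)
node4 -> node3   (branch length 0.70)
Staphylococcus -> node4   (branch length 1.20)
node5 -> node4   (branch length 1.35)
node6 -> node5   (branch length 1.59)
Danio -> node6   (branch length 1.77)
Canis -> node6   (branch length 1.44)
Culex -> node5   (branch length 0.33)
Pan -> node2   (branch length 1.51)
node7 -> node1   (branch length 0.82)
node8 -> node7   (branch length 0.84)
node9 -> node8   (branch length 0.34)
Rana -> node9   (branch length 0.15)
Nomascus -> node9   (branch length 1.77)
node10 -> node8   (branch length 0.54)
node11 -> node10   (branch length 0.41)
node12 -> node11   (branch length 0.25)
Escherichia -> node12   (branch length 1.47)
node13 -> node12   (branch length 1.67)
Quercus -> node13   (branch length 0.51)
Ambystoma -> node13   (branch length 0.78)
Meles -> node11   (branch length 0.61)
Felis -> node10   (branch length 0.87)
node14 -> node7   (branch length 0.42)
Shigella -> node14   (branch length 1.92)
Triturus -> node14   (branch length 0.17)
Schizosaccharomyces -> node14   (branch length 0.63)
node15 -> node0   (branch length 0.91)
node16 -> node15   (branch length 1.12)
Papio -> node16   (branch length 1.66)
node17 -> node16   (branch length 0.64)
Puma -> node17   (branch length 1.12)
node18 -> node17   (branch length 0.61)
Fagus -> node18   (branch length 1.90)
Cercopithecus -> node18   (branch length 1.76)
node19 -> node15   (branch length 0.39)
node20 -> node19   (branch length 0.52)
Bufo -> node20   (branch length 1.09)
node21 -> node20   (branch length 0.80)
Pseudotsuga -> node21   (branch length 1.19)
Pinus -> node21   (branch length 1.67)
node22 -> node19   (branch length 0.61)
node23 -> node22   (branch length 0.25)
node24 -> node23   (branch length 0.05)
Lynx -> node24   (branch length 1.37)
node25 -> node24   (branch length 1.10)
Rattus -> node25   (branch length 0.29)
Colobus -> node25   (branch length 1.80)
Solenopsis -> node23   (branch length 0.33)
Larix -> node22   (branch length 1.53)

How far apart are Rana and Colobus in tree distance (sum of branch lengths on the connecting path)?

8.36

The path runs Rana → … → MRCA → … → Colobus; the MRCA is the root of the tree.
Branch lengths along that path: 0.15 + 0.34 + 0.84 + 0.82 + 1.10 + 0.91 + 0.39 + 0.61 + 0.25 + 0.05 + 1.10 + 1.80 = 8.36.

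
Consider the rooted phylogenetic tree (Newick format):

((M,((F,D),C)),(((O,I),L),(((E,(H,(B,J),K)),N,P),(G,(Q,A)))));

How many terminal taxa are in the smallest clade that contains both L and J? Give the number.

13

The MRCA of L and J is the node subtending (((O,I),L),(((E,(H,(B,J),K)),N,P),(G,(Q,A)))).
That clade contains 13 terminal taxa: A, B, E, G, H, I, J, K, L, N, O, P, Q.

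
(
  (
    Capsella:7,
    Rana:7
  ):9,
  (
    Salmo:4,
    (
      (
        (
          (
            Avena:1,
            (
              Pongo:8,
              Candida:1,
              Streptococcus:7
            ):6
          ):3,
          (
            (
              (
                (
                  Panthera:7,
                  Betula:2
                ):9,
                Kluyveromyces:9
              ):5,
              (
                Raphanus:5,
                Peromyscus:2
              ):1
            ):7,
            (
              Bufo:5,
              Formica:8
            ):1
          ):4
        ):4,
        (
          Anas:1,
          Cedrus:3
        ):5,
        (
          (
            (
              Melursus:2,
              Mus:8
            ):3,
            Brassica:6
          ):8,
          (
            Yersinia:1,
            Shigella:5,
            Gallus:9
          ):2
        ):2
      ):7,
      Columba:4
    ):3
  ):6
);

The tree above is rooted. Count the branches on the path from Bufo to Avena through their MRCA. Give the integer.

5

The MRCA of Bufo and Avena is the node subtending ((Avena,(Pongo,Candida,Streptococcus)),((((Panthera,Betula),Kluyveromyces),(Raphanus,Peromyscus)),(Bufo,Formica))).
From Bufo up to that node: 3 branches. From Avena up to the same node: 2 branches. Total: 3 + 2 = 5.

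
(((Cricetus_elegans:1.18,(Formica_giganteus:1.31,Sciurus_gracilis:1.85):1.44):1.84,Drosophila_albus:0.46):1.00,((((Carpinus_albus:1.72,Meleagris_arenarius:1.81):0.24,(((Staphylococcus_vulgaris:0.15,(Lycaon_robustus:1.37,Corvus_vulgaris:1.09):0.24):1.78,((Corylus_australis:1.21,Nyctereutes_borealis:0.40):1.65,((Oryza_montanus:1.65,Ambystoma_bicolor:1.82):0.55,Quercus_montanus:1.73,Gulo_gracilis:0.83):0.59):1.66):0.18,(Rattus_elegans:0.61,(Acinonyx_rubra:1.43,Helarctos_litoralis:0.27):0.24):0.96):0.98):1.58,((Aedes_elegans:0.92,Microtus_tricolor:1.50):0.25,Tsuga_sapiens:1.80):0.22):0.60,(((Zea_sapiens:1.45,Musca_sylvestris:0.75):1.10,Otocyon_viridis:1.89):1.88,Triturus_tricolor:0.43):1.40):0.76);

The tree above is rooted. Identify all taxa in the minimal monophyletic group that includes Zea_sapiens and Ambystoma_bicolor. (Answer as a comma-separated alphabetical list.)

Acinonyx_rubra, Aedes_elegans, Ambystoma_bicolor, Carpinus_albus, Corvus_vulgaris, Corylus_australis, Gulo_gracilis, Helarctos_litoralis, Lycaon_robustus, Meleagris_arenarius, Microtus_tricolor, Musca_sylvestris, Nyctereutes_borealis, Oryza_montanus, Otocyon_viridis, Quercus_montanus, Rattus_elegans, Staphylococcus_vulgaris, Triturus_tricolor, Tsuga_sapiens, Zea_sapiens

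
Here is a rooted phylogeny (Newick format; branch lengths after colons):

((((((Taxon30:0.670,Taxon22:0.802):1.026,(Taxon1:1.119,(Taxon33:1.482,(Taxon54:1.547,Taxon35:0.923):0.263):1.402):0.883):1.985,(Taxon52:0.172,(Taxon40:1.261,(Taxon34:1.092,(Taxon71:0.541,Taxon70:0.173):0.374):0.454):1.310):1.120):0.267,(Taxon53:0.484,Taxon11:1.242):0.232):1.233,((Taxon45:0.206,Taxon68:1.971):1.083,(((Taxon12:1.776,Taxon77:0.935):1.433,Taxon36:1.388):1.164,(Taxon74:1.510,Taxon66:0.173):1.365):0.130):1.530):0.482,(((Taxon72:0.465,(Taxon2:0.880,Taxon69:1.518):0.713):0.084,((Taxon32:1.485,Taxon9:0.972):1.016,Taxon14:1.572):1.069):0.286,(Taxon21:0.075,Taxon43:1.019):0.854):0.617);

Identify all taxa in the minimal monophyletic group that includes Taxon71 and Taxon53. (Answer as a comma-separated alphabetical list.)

Tracing Taxon71: it sits inside (Taxon71,Taxon70).
Tracing Taxon53: it sits inside (Taxon53,Taxon11).
The smallest clade enclosing both is ((((Taxon30,Taxon22),(Taxon1,(Taxon33,(Taxon54,Taxon35)))),(Taxon52,(Taxon40,(Taxon34,(Taxon71,Taxon70))))),(Taxon53,Taxon11)); the answer is its 13 terminal taxa in alphabetical order.

Taxon1, Taxon11, Taxon22, Taxon30, Taxon33, Taxon34, Taxon35, Taxon40, Taxon52, Taxon53, Taxon54, Taxon70, Taxon71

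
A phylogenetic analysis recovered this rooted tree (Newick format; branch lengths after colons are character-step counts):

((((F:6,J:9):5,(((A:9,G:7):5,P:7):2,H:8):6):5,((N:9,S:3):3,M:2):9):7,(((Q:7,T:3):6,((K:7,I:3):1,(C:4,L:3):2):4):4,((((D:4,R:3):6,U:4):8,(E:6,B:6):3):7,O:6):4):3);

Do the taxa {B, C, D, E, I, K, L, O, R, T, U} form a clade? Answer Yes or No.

No

The MRCA of the listed taxa subtends (((Q,T),((K,I),(C,L))),((((D,R),U),(E,B)),O)).
That clade also contains Q, which is not in the proposed group, so the group is not monophyletic.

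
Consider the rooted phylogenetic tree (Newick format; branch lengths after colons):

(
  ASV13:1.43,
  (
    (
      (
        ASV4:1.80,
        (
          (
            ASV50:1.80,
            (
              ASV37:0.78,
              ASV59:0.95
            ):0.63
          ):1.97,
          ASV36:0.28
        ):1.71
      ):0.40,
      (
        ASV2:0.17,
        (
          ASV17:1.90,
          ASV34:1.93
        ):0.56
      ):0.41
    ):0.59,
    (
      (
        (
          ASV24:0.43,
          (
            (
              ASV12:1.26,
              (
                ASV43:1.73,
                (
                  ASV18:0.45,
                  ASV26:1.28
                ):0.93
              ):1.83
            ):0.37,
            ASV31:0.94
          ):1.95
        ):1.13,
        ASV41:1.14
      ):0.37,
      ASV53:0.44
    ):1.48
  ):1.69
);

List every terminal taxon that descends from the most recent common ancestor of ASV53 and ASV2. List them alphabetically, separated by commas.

ASV12, ASV17, ASV18, ASV2, ASV24, ASV26, ASV31, ASV34, ASV36, ASV37, ASV4, ASV41, ASV43, ASV50, ASV53, ASV59

Tracing ASV53: it sits inside (((ASV24,((ASV12,(ASV43,(ASV18,ASV26))),ASV31)),ASV41),ASV53).
Tracing ASV2: it sits inside (ASV2,(ASV17,ASV34)).
The smallest clade enclosing both is (((ASV4,((ASV50,(ASV37,ASV59)),ASV36)),(ASV2,(ASV17,ASV34))),(((ASV24,((ASV12,(ASV43,(ASV18,ASV26))),ASV31)),ASV41),ASV53)); the answer is its 16 terminal taxa in alphabetical order.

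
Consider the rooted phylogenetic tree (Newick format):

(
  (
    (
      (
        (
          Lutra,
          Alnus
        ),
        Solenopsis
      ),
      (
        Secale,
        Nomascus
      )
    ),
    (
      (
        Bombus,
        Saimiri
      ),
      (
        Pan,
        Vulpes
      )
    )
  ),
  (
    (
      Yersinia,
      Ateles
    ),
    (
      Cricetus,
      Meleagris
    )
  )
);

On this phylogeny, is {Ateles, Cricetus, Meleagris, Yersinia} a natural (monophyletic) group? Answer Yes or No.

The most recent common ancestor of these taxa subtends ((Yersinia,Ateles),(Cricetus,Meleagris)).
That clade has exactly 4 tips — every listed taxon and nothing else — so the group is monophyletic.

Yes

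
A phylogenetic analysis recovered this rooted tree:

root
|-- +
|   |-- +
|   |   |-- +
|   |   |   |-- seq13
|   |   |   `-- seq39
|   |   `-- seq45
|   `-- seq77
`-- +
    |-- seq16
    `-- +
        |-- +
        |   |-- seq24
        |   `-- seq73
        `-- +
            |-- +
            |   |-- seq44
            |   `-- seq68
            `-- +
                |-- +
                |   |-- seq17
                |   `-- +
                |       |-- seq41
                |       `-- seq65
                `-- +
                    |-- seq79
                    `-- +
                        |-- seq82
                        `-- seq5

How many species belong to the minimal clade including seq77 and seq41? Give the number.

The MRCA of seq77 and seq41 is the root, so the clade is the entire tree.
That clade contains 15 terminal taxa: seq13, seq16, seq17, seq24, seq39, seq41, seq44, seq45, seq5, seq65, seq68, seq73, seq77, seq79, seq82.

15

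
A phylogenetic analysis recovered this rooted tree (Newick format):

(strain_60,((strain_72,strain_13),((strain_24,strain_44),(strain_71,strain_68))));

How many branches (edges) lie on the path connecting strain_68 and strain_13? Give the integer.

The MRCA of strain_68 and strain_13 is the node subtending ((strain_72,strain_13),((strain_24,strain_44),(strain_71,strain_68))).
From strain_68 up to that node: 3 branches. From strain_13 up to the same node: 2 branches. Total: 3 + 2 = 5.

5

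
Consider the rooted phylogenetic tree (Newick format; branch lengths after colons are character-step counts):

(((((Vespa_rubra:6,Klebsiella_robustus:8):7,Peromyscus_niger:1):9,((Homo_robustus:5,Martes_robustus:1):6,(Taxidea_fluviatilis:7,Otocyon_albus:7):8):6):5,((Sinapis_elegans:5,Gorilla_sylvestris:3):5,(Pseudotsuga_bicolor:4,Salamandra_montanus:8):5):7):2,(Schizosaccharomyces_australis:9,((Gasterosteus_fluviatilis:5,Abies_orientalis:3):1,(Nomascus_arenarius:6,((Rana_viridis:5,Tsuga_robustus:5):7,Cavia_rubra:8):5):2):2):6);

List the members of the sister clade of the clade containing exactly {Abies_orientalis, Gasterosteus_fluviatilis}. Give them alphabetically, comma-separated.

Cavia_rubra, Nomascus_arenarius, Rana_viridis, Tsuga_robustus

The clade containing exactly {Abies_orientalis, Gasterosteus_fluviatilis} attaches to the tree at the node subtending ((Gasterosteus_fluviatilis,Abies_orientalis),(Nomascus_arenarius,((Rana_viridis,Tsuga_robustus),Cavia_rubra))).
The other lineage descending from that same node — the sister group — is (Nomascus_arenarius,((Rana_viridis,Tsuga_robustus),Cavia_rubra)); its 4 tips in alphabetical order are the answer.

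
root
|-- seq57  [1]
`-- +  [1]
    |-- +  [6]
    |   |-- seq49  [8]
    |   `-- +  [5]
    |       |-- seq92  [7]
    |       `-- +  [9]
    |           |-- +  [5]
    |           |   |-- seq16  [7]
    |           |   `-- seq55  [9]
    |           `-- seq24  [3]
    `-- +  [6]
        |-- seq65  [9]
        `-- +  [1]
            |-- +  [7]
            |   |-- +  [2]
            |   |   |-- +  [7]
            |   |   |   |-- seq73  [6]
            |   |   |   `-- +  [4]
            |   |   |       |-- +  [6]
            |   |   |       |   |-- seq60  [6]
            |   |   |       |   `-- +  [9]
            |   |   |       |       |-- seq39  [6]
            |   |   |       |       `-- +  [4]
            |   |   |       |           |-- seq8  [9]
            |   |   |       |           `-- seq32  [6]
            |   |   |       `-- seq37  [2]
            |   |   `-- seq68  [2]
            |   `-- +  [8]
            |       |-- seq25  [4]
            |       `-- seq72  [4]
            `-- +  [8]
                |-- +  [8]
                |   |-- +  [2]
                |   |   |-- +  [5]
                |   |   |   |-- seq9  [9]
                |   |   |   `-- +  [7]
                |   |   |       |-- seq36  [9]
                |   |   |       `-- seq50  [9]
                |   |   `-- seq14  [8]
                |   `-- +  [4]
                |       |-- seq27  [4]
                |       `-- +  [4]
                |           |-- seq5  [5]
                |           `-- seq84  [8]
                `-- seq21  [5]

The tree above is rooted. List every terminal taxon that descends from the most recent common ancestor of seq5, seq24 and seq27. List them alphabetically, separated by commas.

Tracing seq5: it sits inside (seq5,seq84).
Tracing seq24: it sits inside ((seq16,seq55),seq24).
Tracing seq27: it sits inside (seq27,(seq5,seq84)).
The smallest clade enclosing all 3 is ((seq49,(seq92,((seq16,seq55),seq24))),(seq65,((((seq73,((seq60,(seq39,(seq8,seq32))),seq37)),seq68),(seq25,seq72)),((((seq9,(seq36,seq50)),seq14),(seq27,(seq5,seq84))),seq21)))); the answer is its 23 terminal taxa in alphabetical order.

seq14, seq16, seq21, seq24, seq25, seq27, seq32, seq36, seq37, seq39, seq49, seq5, seq50, seq55, seq60, seq65, seq68, seq72, seq73, seq8, seq84, seq9, seq92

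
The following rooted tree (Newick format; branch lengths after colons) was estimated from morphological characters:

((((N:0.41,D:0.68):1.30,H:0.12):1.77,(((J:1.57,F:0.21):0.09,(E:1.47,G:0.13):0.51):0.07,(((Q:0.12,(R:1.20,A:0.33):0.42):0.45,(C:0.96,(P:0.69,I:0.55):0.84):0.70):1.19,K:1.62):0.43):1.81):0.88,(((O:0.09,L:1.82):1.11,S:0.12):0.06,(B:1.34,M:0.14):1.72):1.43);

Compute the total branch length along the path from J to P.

5.58

The path runs J → … → MRCA → … → P; the MRCA is the node subtending (((J,F),(E,G)),(((Q,(R,A)),(C,(P,I))),K)).
Branch lengths along that path: 1.57 + 0.09 + 0.07 + 0.43 + 1.19 + 0.70 + 0.84 + 0.69 = 5.58.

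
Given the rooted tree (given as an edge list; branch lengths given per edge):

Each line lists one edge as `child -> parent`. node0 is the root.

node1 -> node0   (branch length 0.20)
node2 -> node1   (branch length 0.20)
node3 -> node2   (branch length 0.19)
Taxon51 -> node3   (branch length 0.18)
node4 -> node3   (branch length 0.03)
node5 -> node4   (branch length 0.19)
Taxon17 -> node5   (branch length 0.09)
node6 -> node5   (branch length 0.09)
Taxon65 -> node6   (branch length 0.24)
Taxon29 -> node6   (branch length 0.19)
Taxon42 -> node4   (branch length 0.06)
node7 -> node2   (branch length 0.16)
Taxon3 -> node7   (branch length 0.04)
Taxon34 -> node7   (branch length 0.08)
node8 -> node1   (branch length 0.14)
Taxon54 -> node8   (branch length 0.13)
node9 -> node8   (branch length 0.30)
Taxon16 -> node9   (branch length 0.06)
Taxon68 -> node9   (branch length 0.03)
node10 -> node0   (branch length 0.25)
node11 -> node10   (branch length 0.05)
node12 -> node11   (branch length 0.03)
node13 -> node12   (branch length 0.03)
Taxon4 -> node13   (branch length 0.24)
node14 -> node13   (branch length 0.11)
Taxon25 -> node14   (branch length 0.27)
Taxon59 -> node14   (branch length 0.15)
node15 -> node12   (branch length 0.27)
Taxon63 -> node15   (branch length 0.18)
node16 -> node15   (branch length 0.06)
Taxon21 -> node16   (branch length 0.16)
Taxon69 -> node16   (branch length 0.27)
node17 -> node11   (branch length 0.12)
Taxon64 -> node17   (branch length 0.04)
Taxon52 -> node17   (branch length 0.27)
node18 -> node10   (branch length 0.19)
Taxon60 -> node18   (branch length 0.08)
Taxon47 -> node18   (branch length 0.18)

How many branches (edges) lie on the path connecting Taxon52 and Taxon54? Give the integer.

7

The MRCA of Taxon52 and Taxon54 is the root of the tree.
From Taxon52 up to that node: 4 branches. From Taxon54 up to the same node: 3 branches. Total: 4 + 3 = 7.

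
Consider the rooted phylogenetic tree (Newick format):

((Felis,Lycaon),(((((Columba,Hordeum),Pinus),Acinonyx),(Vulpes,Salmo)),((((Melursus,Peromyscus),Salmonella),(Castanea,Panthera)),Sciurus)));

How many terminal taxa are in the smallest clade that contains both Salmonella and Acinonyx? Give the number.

The MRCA of Salmonella and Acinonyx is the node subtending (((((Columba,Hordeum),Pinus),Acinonyx),(Vulpes,Salmo)),((((Melursus,Peromyscus),Salmonella),(Castanea,Panthera)),Sciurus)).
That clade contains 12 terminal taxa: Acinonyx, Castanea, Columba, Hordeum, Melursus, Panthera, Peromyscus, Pinus, Salmo, Salmonella, Sciurus, Vulpes.

12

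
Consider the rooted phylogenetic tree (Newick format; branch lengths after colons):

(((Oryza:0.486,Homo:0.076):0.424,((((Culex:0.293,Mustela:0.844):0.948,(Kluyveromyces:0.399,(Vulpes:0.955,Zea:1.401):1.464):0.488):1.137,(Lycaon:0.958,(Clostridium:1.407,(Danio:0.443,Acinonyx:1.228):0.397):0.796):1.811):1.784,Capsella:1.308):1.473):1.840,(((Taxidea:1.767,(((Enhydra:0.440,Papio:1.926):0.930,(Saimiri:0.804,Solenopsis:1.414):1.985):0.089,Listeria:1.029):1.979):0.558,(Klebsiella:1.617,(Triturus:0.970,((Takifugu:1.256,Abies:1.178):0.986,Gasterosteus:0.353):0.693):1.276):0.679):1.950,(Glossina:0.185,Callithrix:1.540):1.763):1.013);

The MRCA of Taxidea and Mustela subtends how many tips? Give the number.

The MRCA of Taxidea and Mustela is the root, so the clade is the entire tree.
That clade contains 25 terminal taxa: Abies, Acinonyx, Callithrix, Capsella, Clostridium, Culex, Danio, Enhydra, Gasterosteus, Glossina, Homo, Klebsiella, Kluyveromyces, Listeria, Lycaon, Mustela, Oryza, Papio, Saimiri, Solenopsis, Takifugu, Taxidea, Triturus, Vulpes, Zea.

25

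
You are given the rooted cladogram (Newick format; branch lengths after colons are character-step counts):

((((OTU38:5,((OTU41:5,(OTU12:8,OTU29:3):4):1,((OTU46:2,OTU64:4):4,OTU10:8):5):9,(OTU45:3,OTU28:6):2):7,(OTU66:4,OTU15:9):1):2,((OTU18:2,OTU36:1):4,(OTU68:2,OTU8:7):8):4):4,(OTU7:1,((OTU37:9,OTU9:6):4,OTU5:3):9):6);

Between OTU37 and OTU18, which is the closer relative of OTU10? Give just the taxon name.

The MRCA of OTU10 and OTU18 subtends (((OTU38,((OTU41,(OTU12,OTU29)),((OTU46,OTU64),OTU10)),(OTU45,OTU28)),(OTU66,OTU15)),((OTU18,OTU36),(OTU68,OTU8))) (15 taxa).
The MRCA of OTU10 and OTU37 is the root, subtending the entire tree (19 taxa).
The first is nested inside the second, so OTU10 shares a more recent common ancestor with OTU18.

OTU18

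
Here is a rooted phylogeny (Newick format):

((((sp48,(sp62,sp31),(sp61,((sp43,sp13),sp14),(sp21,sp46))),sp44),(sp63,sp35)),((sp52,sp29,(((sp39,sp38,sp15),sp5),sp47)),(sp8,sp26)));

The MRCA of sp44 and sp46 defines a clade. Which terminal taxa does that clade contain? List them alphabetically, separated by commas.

sp13, sp14, sp21, sp31, sp43, sp44, sp46, sp48, sp61, sp62

Tracing sp44: it sits inside ((sp48,(sp62,sp31),(sp61,((sp43,sp13),sp14),(sp21,sp46))),sp44).
Tracing sp46: it sits inside (sp21,sp46).
The smallest clade enclosing both is ((sp48,(sp62,sp31),(sp61,((sp43,sp13),sp14),(sp21,sp46))),sp44); the answer is its 10 terminal taxa in alphabetical order.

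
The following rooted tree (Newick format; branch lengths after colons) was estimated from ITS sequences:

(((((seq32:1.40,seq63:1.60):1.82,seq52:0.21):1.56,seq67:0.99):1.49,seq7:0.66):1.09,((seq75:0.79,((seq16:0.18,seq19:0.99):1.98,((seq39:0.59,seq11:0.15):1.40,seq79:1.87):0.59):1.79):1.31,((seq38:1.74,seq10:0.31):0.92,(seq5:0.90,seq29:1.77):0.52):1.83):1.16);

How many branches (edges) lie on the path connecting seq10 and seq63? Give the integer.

9

The MRCA of seq10 and seq63 is the root of the tree.
From seq10 up to that node: 4 branches. From seq63 up to the same node: 5 branches. Total: 4 + 5 = 9.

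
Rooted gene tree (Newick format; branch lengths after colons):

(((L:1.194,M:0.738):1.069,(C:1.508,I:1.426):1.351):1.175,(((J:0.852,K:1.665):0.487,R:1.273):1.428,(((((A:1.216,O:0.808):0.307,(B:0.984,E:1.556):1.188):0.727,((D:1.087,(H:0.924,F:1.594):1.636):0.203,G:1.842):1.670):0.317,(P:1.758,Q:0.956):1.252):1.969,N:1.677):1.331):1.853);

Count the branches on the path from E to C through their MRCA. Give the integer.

The MRCA of E and C is the root of the tree.
From E up to that node: 7 branches. From C up to the same node: 3 branches. Total: 7 + 3 = 10.

10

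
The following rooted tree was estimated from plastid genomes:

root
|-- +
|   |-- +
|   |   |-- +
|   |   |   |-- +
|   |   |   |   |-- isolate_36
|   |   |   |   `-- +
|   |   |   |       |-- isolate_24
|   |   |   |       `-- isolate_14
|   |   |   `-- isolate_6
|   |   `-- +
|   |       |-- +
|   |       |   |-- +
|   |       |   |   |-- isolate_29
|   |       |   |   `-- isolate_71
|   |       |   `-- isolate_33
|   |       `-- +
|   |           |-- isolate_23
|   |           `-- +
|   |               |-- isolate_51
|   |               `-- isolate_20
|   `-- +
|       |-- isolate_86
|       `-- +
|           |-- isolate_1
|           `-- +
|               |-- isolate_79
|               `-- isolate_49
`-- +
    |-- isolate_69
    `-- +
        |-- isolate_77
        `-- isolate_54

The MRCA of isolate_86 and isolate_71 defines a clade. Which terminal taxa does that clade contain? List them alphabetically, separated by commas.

Tracing isolate_86: it sits inside (isolate_86,(isolate_1,(isolate_79,isolate_49))).
Tracing isolate_71: it sits inside (isolate_29,isolate_71).
The smallest clade enclosing both is ((((isolate_36,(isolate_24,isolate_14)),isolate_6),(((isolate_29,isolate_71),isolate_33),(isolate_23,(isolate_51,isolate_20)))),(isolate_86,(isolate_1,(isolate_79,isolate_49)))); the answer is its 14 terminal taxa in alphabetical order.

isolate_1, isolate_14, isolate_20, isolate_23, isolate_24, isolate_29, isolate_33, isolate_36, isolate_49, isolate_51, isolate_6, isolate_71, isolate_79, isolate_86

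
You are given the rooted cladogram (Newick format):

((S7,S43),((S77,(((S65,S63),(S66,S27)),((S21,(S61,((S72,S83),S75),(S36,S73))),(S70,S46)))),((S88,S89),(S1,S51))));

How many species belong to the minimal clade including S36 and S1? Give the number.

The MRCA of S36 and S1 is the node subtending ((S77,(((S65,S63),(S66,S27)),((S21,(S61,((S72,S83),S75),(S36,S73))),(S70,S46)))),((S88,S89),(S1,S51))).
That clade contains 18 terminal taxa: S1, S21, S27, S36, S46, S51, S61, S63, S65, S66, S70, S72, S73, S75, S77, S83, S88, S89.

18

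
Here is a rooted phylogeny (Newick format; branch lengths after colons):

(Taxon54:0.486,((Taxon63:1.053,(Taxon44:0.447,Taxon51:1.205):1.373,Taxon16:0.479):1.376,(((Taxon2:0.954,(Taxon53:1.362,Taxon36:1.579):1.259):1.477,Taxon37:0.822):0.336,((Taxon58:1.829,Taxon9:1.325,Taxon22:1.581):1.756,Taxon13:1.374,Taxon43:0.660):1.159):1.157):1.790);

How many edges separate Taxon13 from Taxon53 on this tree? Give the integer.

6

The MRCA of Taxon13 and Taxon53 is the node subtending (((Taxon2,(Taxon53,Taxon36)),Taxon37),((Taxon58,Taxon9,Taxon22),Taxon13,Taxon43)).
From Taxon13 up to that node: 2 branches. From Taxon53 up to the same node: 4 branches. Total: 2 + 4 = 6.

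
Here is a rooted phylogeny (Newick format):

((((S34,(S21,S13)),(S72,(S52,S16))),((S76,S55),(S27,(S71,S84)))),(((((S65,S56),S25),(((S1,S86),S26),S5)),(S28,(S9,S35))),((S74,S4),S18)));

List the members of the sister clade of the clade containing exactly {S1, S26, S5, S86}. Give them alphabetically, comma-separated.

The clade containing exactly {S1, S26, S5, S86} attaches to the tree at the node subtending (((S65,S56),S25),(((S1,S86),S26),S5)).
The other lineage descending from that same node — the sister group — is ((S65,S56),S25); its 3 tips in alphabetical order are the answer.

S25, S56, S65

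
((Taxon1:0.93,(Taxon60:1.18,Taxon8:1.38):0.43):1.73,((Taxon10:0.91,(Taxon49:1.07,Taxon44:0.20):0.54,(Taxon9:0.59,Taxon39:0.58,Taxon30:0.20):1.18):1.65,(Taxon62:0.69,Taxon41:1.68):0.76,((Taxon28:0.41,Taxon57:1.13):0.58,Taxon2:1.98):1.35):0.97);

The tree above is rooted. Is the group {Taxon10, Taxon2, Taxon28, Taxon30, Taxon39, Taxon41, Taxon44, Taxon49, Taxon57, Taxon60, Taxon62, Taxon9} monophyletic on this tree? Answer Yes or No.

No

The MRCA of the listed taxa is the root, so the smallest clade containing them is the whole tree.
That clade also contains Taxon1, Taxon8, which are not in the proposed group, so the group is not monophyletic.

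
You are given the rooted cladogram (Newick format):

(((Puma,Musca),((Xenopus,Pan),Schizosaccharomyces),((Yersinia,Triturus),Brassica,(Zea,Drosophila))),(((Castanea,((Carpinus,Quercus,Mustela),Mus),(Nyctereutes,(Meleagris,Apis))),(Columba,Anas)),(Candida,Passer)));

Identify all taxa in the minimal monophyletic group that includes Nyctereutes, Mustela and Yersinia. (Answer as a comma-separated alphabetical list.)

Tracing Nyctereutes: it sits inside (Nyctereutes,(Meleagris,Apis)).
Tracing Mustela: it sits inside (Carpinus,Quercus,Mustela).
Tracing Yersinia: it sits inside (Yersinia,Triturus).
The smallest clade enclosing all 3 is the whole tree (their MRCA is the root), so the answer is all 22 tips in alphabetical order.

Anas, Apis, Brassica, Candida, Carpinus, Castanea, Columba, Drosophila, Meleagris, Mus, Musca, Mustela, Nyctereutes, Pan, Passer, Puma, Quercus, Schizosaccharomyces, Triturus, Xenopus, Yersinia, Zea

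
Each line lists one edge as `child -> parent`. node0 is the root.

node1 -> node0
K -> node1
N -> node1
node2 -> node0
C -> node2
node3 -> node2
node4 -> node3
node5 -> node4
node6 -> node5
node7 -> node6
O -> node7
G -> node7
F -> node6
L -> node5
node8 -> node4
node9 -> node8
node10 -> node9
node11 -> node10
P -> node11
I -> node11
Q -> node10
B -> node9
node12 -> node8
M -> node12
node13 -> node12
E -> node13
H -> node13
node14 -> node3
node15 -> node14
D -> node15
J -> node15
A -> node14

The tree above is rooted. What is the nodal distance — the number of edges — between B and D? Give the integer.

7

The MRCA of B and D is the node subtending (((((O,G),F),L),((((P,I),Q),B),(M,(E,H)))),((D,J),A)).
From B up to that node: 4 branches. From D up to the same node: 3 branches. Total: 4 + 3 = 7.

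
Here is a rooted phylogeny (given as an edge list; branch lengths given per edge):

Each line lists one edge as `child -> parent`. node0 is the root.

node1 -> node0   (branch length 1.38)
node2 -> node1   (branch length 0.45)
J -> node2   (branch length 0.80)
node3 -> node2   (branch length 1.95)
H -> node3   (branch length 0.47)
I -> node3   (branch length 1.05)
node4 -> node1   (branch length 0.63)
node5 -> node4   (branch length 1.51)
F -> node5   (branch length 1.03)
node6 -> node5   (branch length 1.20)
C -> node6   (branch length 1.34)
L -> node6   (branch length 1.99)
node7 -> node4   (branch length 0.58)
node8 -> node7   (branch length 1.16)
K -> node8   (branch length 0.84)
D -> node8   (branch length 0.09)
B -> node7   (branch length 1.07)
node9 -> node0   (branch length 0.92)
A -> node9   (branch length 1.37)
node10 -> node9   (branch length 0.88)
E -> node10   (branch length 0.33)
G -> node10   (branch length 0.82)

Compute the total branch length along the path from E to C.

The path runs E → … → MRCA → … → C; the MRCA is the root of the tree.
Branch lengths along that path: 0.33 + 0.88 + 0.92 + 1.38 + 0.63 + 1.51 + 1.20 + 1.34 = 8.19.

8.19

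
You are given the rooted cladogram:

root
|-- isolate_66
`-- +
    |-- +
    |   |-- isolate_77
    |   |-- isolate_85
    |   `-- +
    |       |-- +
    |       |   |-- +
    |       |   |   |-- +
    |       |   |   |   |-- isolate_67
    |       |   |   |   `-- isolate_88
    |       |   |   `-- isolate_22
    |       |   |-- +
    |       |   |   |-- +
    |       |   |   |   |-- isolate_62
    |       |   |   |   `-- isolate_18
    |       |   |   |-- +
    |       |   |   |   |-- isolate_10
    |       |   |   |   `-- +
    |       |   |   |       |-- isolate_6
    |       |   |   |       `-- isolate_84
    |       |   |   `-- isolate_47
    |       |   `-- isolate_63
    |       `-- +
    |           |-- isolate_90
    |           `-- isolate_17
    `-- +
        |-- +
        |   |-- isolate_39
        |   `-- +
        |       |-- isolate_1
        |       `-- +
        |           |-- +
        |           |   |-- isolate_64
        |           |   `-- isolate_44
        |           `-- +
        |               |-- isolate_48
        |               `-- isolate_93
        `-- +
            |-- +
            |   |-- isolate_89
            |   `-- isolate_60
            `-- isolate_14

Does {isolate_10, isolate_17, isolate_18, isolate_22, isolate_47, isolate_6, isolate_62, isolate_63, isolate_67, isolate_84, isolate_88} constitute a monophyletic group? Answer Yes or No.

No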